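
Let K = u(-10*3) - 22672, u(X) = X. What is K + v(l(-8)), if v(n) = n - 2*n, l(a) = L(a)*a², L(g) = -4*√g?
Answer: -22702 + 512*I*√2 ≈ -22702.0 + 724.08*I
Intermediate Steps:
l(a) = -4*a^(5/2) (l(a) = (-4*√a)*a² = -4*a^(5/2))
v(n) = -n
K = -22702 (K = -10*3 - 22672 = -30 - 22672 = -22702)
K + v(l(-8)) = -22702 - (-4)*(-8)^(5/2) = -22702 - (-4)*128*I*√2 = -22702 - (-512)*I*√2 = -22702 + 512*I*√2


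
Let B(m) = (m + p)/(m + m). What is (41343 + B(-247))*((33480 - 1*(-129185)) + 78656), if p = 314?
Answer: 4928589278375/494 ≈ 9.9769e+9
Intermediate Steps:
B(m) = (314 + m)/(2*m) (B(m) = (m + 314)/(m + m) = (314 + m)/((2*m)) = (314 + m)*(1/(2*m)) = (314 + m)/(2*m))
(41343 + B(-247))*((33480 - 1*(-129185)) + 78656) = (41343 + (1/2)*(314 - 247)/(-247))*((33480 - 1*(-129185)) + 78656) = (41343 + (1/2)*(-1/247)*67)*((33480 + 129185) + 78656) = (41343 - 67/494)*(162665 + 78656) = (20423375/494)*241321 = 4928589278375/494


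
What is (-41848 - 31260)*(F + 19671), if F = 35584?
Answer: -4039582540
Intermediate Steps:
(-41848 - 31260)*(F + 19671) = (-41848 - 31260)*(35584 + 19671) = -73108*55255 = -4039582540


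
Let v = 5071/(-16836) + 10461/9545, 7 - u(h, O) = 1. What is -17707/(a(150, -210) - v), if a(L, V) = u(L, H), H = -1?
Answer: -123717746580/36368653 ≈ -3401.8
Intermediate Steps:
u(h, O) = 6 (u(h, O) = 7 - 1*1 = 7 - 1 = 6)
a(L, V) = 6
v = 5552987/6986940 (v = 5071*(-1/16836) + 10461*(1/9545) = -5071/16836 + 10461/9545 = 5552987/6986940 ≈ 0.79477)
-17707/(a(150, -210) - v) = -17707/(6 - 1*5552987/6986940) = -17707/(6 - 5552987/6986940) = -17707/36368653/6986940 = -17707*6986940/36368653 = -123717746580/36368653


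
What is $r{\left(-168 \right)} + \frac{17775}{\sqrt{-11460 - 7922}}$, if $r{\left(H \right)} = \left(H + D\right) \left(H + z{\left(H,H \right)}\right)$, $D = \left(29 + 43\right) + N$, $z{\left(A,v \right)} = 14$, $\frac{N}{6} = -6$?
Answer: $20328 - \frac{17775 i \sqrt{19382}}{19382} \approx 20328.0 - 127.68 i$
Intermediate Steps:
$N = -36$ ($N = 6 \left(-6\right) = -36$)
$D = 36$ ($D = \left(29 + 43\right) - 36 = 72 - 36 = 36$)
$r{\left(H \right)} = \left(14 + H\right) \left(36 + H\right)$ ($r{\left(H \right)} = \left(H + 36\right) \left(H + 14\right) = \left(36 + H\right) \left(14 + H\right) = \left(14 + H\right) \left(36 + H\right)$)
$r{\left(-168 \right)} + \frac{17775}{\sqrt{-11460 - 7922}} = \left(504 + \left(-168\right)^{2} + 50 \left(-168\right)\right) + \frac{17775}{\sqrt{-11460 - 7922}} = \left(504 + 28224 - 8400\right) + \frac{17775}{\sqrt{-19382}} = 20328 + \frac{17775}{i \sqrt{19382}} = 20328 + 17775 \left(- \frac{i \sqrt{19382}}{19382}\right) = 20328 - \frac{17775 i \sqrt{19382}}{19382}$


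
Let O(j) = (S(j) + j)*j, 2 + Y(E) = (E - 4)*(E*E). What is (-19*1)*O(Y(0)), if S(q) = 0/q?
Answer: -76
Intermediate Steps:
Y(E) = -2 + E²*(-4 + E) (Y(E) = -2 + (E - 4)*(E*E) = -2 + (-4 + E)*E² = -2 + E²*(-4 + E))
S(q) = 0
O(j) = j² (O(j) = (0 + j)*j = j*j = j²)
(-19*1)*O(Y(0)) = (-19*1)*(-2 + 0³ - 4*0²)² = -19*(-2 + 0 - 4*0)² = -19*(-2 + 0 + 0)² = -19*(-2)² = -19*4 = -76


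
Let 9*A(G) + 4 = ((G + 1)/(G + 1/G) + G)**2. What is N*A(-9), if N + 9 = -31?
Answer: -4166600/15129 ≈ -275.40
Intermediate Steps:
N = -40 (N = -9 - 31 = -40)
A(G) = -4/9 + (G + (1 + G)/(G + 1/G))**2/9 (A(G) = -4/9 + ((G + 1)/(G + 1/G) + G)**2/9 = -4/9 + ((1 + G)/(G + 1/G) + G)**2/9 = -4/9 + (G + (1 + G)/(G + 1/G))**2/9)
N*A(-9) = -40*(-4/9 + (1/9)*(-9)**2*(2 - 9 + (-9)**2)**2/(1 + (-9)**2)**2) = -40*(-4/9 + (1/9)*81*(2 - 9 + 81)**2/(1 + 81)**2) = -40*(-4/9 + (1/9)*81*74**2/82**2) = -40*(-4/9 + (1/9)*81*(1/6724)*5476) = -40*(-4/9 + 12321/1681) = -40*104165/15129 = -4166600/15129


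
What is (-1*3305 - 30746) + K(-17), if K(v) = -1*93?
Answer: -34144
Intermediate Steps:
K(v) = -93
(-1*3305 - 30746) + K(-17) = (-1*3305 - 30746) - 93 = (-3305 - 30746) - 93 = -34051 - 93 = -34144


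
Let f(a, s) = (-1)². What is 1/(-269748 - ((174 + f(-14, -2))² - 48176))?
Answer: -1/252197 ≈ -3.9652e-6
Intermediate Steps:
f(a, s) = 1
1/(-269748 - ((174 + f(-14, -2))² - 48176)) = 1/(-269748 - ((174 + 1)² - 48176)) = 1/(-269748 - (175² - 48176)) = 1/(-269748 - (30625 - 48176)) = 1/(-269748 - 1*(-17551)) = 1/(-269748 + 17551) = 1/(-252197) = -1/252197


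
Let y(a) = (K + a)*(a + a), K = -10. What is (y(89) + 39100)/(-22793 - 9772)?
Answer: -53162/32565 ≈ -1.6325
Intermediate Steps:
y(a) = 2*a*(-10 + a) (y(a) = (-10 + a)*(a + a) = (-10 + a)*(2*a) = 2*a*(-10 + a))
(y(89) + 39100)/(-22793 - 9772) = (2*89*(-10 + 89) + 39100)/(-22793 - 9772) = (2*89*79 + 39100)/(-32565) = (14062 + 39100)*(-1/32565) = 53162*(-1/32565) = -53162/32565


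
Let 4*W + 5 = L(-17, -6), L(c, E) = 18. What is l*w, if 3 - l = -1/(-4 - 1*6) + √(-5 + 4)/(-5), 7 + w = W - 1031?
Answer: -120031/40 - 4139*I/20 ≈ -3000.8 - 206.95*I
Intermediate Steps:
W = 13/4 (W = -5/4 + (¼)*18 = -5/4 + 9/2 = 13/4 ≈ 3.2500)
w = -4139/4 (w = -7 + (13/4 - 1031) = -7 - 4111/4 = -4139/4 ≈ -1034.8)
l = 29/10 + I/5 (l = 3 - (-1/(-4 - 1*6) + √(-5 + 4)/(-5)) = 3 - (-1/(-4 - 6) + √(-1)*(-⅕)) = 3 - (-1/(-10) + I*(-⅕)) = 3 - (-1*(-⅒) - I/5) = 3 - (⅒ - I/5) = 3 + (-⅒ + I/5) = 29/10 + I/5 ≈ 2.9 + 0.2*I)
l*w = (29/10 + I/5)*(-4139/4) = -120031/40 - 4139*I/20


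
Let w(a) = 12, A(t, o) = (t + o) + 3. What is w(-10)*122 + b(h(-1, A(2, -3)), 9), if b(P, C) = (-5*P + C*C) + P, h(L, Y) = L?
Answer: 1549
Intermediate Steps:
A(t, o) = 3 + o + t (A(t, o) = (o + t) + 3 = 3 + o + t)
b(P, C) = C**2 - 4*P (b(P, C) = (-5*P + C**2) + P = (C**2 - 5*P) + P = C**2 - 4*P)
w(-10)*122 + b(h(-1, A(2, -3)), 9) = 12*122 + (9**2 - 4*(-1)) = 1464 + (81 + 4) = 1464 + 85 = 1549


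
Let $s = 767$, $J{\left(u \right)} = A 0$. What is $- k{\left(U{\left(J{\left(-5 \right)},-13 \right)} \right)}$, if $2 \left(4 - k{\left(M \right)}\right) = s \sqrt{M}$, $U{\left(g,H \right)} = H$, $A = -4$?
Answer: $-4 + \frac{767 i \sqrt{13}}{2} \approx -4.0 + 1382.7 i$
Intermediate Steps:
$J{\left(u \right)} = 0$ ($J{\left(u \right)} = \left(-4\right) 0 = 0$)
$k{\left(M \right)} = 4 - \frac{767 \sqrt{M}}{2}$
$- k{\left(U{\left(J{\left(-5 \right)},-13 \right)} \right)} = - (4 - \frac{767 \sqrt{-13}}{2}) = - (4 - \frac{767 i \sqrt{13}}{2}) = -4 + \frac{767 i \sqrt{13}}{2}$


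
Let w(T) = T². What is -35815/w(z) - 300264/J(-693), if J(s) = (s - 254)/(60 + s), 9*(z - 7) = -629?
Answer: -60891886993077/303377132 ≈ -2.0071e+5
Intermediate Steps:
z = -566/9 (z = 7 + (⅑)*(-629) = 7 - 629/9 = -566/9 ≈ -62.889)
J(s) = (-254 + s)/(60 + s)
-35815/w(z) - 300264/J(-693) = -35815/((-566/9)²) - 300264*(60 - 693)/(-254 - 693) = -35815/320356/81 - 300264/(-947/(-633)) = -35815*81/320356 - 300264/((-1/633*(-947))) = -2901015/320356 - 300264/947/633 = -2901015/320356 - 300264*633/947 = -2901015/320356 - 190067112/947 = -60891886993077/303377132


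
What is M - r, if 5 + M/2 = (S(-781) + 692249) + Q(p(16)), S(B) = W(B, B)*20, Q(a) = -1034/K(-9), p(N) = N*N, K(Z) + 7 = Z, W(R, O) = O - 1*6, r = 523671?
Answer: 3317865/4 ≈ 8.2947e+5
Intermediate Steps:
W(R, O) = -6 + O (W(R, O) = O - 6 = -6 + O)
K(Z) = -7 + Z
p(N) = N²
Q(a) = 517/8 (Q(a) = -1034/(-7 - 9) = -1034/(-16) = -1034*(-1/16) = 517/8)
S(B) = -120 + 20*B (S(B) = (-6 + B)*20 = -120 + 20*B)
M = 5412549/4 (M = -10 + 2*(((-120 + 20*(-781)) + 692249) + 517/8) = -10 + 2*(((-120 - 15620) + 692249) + 517/8) = -10 + 2*((-15740 + 692249) + 517/8) = -10 + 2*(676509 + 517/8) = -10 + 2*(5412589/8) = -10 + 5412589/4 = 5412549/4 ≈ 1.3531e+6)
M - r = 5412549/4 - 1*523671 = 5412549/4 - 523671 = 3317865/4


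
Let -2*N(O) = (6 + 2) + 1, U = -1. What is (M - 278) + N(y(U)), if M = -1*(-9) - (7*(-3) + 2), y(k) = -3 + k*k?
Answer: -509/2 ≈ -254.50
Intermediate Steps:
y(k) = -3 + k**2
N(O) = -9/2 (N(O) = -((6 + 2) + 1)/2 = -(8 + 1)/2 = -1/2*9 = -9/2)
M = 28 (M = 9 - (-21 + 2) = 9 - 1*(-19) = 9 + 19 = 28)
(M - 278) + N(y(U)) = (28 - 278) - 9/2 = -250 - 9/2 = -509/2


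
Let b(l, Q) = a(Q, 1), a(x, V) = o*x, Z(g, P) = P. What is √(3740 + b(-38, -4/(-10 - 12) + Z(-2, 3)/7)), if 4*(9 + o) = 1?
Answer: 5*√72303/22 ≈ 61.112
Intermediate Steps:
o = -35/4 (o = -9 + (¼)*1 = -9 + ¼ = -35/4 ≈ -8.7500)
a(x, V) = -35*x/4
b(l, Q) = -35*Q/4
√(3740 + b(-38, -4/(-10 - 12) + Z(-2, 3)/7)) = √(3740 - 35*(-4/(-10 - 12) + 3/7)/4) = √(3740 - 35*(-4/(-22) + 3*(⅐))/4) = √(3740 - 35*(-4*(-1/22) + 3/7)/4) = √(3740 - 35*(2/11 + 3/7)/4) = √(3740 - 35/4*47/77) = √(3740 - 235/44) = √(164325/44) = 5*√72303/22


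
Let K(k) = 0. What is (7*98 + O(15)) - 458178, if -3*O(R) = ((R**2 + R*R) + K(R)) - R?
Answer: -457637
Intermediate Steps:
O(R) = -2*R**2/3 + R/3 (O(R) = -(((R**2 + R*R) + 0) - R)/3 = -(((R**2 + R**2) + 0) - R)/3 = -((2*R**2 + 0) - R)/3 = -(2*R**2 - R)/3 = -(-R + 2*R**2)/3 = -2*R**2/3 + R/3)
(7*98 + O(15)) - 458178 = (7*98 + (1/3)*15*(1 - 2*15)) - 458178 = (686 + (1/3)*15*(1 - 30)) - 458178 = (686 + (1/3)*15*(-29)) - 458178 = (686 - 145) - 458178 = 541 - 458178 = -457637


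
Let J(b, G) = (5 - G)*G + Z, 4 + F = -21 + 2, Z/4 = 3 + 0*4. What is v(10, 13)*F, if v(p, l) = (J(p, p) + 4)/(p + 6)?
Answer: 391/8 ≈ 48.875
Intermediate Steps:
Z = 12 (Z = 4*(3 + 0*4) = 4*(3 + 0) = 4*3 = 12)
F = -23 (F = -4 + (-21 + 2) = -4 - 19 = -23)
J(b, G) = 12 + G*(5 - G) (J(b, G) = (5 - G)*G + 12 = G*(5 - G) + 12 = 12 + G*(5 - G))
v(p, l) = (16 - p**2 + 5*p)/(6 + p) (v(p, l) = ((12 - p**2 + 5*p) + 4)/(p + 6) = (16 - p**2 + 5*p)/(6 + p))
v(10, 13)*F = ((16 - 1*10**2 + 5*10)/(6 + 10))*(-23) = ((16 - 1*100 + 50)/16)*(-23) = ((16 - 100 + 50)/16)*(-23) = ((1/16)*(-34))*(-23) = -17/8*(-23) = 391/8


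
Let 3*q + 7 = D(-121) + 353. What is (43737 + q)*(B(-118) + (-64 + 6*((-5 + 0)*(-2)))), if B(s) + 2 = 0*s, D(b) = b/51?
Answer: -13418572/51 ≈ -2.6311e+5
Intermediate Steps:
D(b) = b/51 (D(b) = b*(1/51) = b/51)
B(s) = -2 (B(s) = -2 + 0*s = -2 + 0 = -2)
q = 17525/153 (q = -7/3 + ((1/51)*(-121) + 353)/3 = -7/3 + (-121/51 + 353)/3 = -7/3 + (⅓)*(17882/51) = -7/3 + 17882/153 = 17525/153 ≈ 114.54)
(43737 + q)*(B(-118) + (-64 + 6*((-5 + 0)*(-2)))) = (43737 + 17525/153)*(-2 + (-64 + 6*((-5 + 0)*(-2)))) = 6709286*(-2 + (-64 + 6*(-5*(-2))))/153 = 6709286*(-2 + (-64 + 6*10))/153 = 6709286*(-2 + (-64 + 60))/153 = 6709286*(-2 - 4)/153 = (6709286/153)*(-6) = -13418572/51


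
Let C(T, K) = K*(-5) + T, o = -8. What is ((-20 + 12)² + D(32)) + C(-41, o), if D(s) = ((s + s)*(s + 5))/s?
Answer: 137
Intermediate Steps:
C(T, K) = T - 5*K (C(T, K) = -5*K + T = T - 5*K)
D(s) = 10 + 2*s (D(s) = ((2*s)*(5 + s))/s = (2*s*(5 + s))/s = 10 + 2*s)
((-20 + 12)² + D(32)) + C(-41, o) = ((-20 + 12)² + (10 + 2*32)) + (-41 - 5*(-8)) = ((-8)² + (10 + 64)) + (-41 + 40) = (64 + 74) - 1 = 138 - 1 = 137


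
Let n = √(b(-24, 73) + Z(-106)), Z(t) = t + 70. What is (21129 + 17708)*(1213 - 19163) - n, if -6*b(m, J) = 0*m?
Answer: -697124150 - 6*I ≈ -6.9712e+8 - 6.0*I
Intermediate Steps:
b(m, J) = 0 (b(m, J) = -0*m = -⅙*0 = 0)
Z(t) = 70 + t
n = 6*I (n = √(0 + (70 - 106)) = √(0 - 36) = √(-36) = 6*I ≈ 6.0*I)
(21129 + 17708)*(1213 - 19163) - n = (21129 + 17708)*(1213 - 19163) - 6*I = 38837*(-17950) - 6*I = -697124150 - 6*I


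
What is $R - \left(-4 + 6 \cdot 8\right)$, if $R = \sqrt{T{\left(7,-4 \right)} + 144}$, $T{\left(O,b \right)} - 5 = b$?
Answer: $-44 + \sqrt{145} \approx -31.958$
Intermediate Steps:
$T{\left(O,b \right)} = 5 + b$
$R = \sqrt{145}$ ($R = \sqrt{\left(5 - 4\right) + 144} = \sqrt{1 + 144} = \sqrt{145} \approx 12.042$)
$R - \left(-4 + 6 \cdot 8\right) = \sqrt{145} - \left(-4 + 6 \cdot 8\right) = \sqrt{145} - \left(-4 + 48\right) = \sqrt{145} - 44 = -44 + \sqrt{145}$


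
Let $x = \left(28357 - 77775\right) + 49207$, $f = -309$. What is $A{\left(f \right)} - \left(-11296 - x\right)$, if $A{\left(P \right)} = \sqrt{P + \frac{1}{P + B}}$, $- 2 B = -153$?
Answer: $11085 + \frac{i \sqrt{66814455}}{465} \approx 11085.0 + 17.579 i$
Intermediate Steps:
$B = \frac{153}{2}$ ($B = \left(- \frac{1}{2}\right) \left(-153\right) = \frac{153}{2} \approx 76.5$)
$x = -211$ ($x = \left(28357 - 77775\right) + 49207 = -49418 + 49207 = -211$)
$A{\left(P \right)} = \sqrt{P + \frac{1}{\frac{153}{2} + P}}$ ($A{\left(P \right)} = \sqrt{P + \frac{1}{P + \frac{153}{2}}} = \sqrt{P + \frac{1}{\frac{153}{2} + P}}$)
$A{\left(f \right)} - \left(-11296 - x\right) = \sqrt{\frac{2 - 309 \left(153 + 2 \left(-309\right)\right)}{153 + 2 \left(-309\right)}} - \left(-11296 - -211\right) = \sqrt{\frac{2 - 309 \left(153 - 618\right)}{153 - 618}} - \left(-11296 + 211\right) = \sqrt{\frac{2 - -143685}{-465}} - -11085 = \sqrt{- \frac{2 + 143685}{465}} + 11085 = \sqrt{\left(- \frac{1}{465}\right) 143687} + 11085 = \sqrt{- \frac{143687}{465}} + 11085 = \frac{i \sqrt{66814455}}{465} + 11085 = 11085 + \frac{i \sqrt{66814455}}{465}$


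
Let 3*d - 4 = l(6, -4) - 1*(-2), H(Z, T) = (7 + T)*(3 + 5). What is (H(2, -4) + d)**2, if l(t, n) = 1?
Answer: 6241/9 ≈ 693.44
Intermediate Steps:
H(Z, T) = 56 + 8*T (H(Z, T) = (7 + T)*8 = 56 + 8*T)
d = 7/3 (d = 4/3 + (1 - 1*(-2))/3 = 4/3 + (1 + 2)/3 = 4/3 + (1/3)*3 = 4/3 + 1 = 7/3 ≈ 2.3333)
(H(2, -4) + d)**2 = ((56 + 8*(-4)) + 7/3)**2 = ((56 - 32) + 7/3)**2 = (24 + 7/3)**2 = (79/3)**2 = 6241/9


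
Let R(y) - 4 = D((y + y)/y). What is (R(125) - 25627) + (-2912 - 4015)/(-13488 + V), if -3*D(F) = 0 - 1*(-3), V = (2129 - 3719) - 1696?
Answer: -429810049/16774 ≈ -25624.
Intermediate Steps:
V = -3286 (V = -1590 - 1696 = -3286)
D(F) = -1 (D(F) = -(0 - 1*(-3))/3 = -(0 + 3)/3 = -⅓*3 = -1)
R(y) = 3 (R(y) = 4 - 1 = 3)
(R(125) - 25627) + (-2912 - 4015)/(-13488 + V) = (3 - 25627) + (-2912 - 4015)/(-13488 - 3286) = -25624 - 6927/(-16774) = -25624 - 6927*(-1/16774) = -25624 + 6927/16774 = -429810049/16774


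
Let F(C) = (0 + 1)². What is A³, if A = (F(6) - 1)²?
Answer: 0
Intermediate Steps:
F(C) = 1 (F(C) = 1² = 1)
A = 0 (A = (1 - 1)² = 0² = 0)
A³ = 0³ = 0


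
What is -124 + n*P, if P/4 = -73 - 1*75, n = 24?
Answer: -14332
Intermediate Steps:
P = -592 (P = 4*(-73 - 1*75) = 4*(-73 - 75) = 4*(-148) = -592)
-124 + n*P = -124 + 24*(-592) = -124 - 14208 = -14332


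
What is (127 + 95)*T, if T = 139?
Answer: 30858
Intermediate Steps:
(127 + 95)*T = (127 + 95)*139 = 222*139 = 30858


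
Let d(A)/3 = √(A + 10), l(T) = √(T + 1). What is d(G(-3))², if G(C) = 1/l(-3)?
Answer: 90 - 9*I*√2/2 ≈ 90.0 - 6.364*I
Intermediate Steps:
l(T) = √(1 + T)
G(C) = -I*√2/2 (G(C) = 1/√(1 - 3) = 1/√(-2) = 1/(I*√2) = 1*(-I*√2/2) = -I*√2/2)
d(A) = 3*√(10 + A) (d(A) = 3*√(A + 10) = 3*√(10 + A))
d(G(-3))² = (3*√(10 - I*√2/2))² = 90 - 9*I*√2/2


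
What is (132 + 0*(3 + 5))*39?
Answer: 5148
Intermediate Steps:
(132 + 0*(3 + 5))*39 = (132 + 0*8)*39 = (132 + 0)*39 = 132*39 = 5148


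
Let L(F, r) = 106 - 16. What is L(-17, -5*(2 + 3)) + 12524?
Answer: 12614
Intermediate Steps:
L(F, r) = 90
L(-17, -5*(2 + 3)) + 12524 = 90 + 12524 = 12614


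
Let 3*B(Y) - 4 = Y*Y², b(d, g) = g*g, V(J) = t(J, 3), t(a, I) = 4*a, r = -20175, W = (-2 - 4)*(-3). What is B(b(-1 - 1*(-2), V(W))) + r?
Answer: 139314008983/3 ≈ 4.6438e+10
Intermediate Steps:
W = 18 (W = -6*(-3) = 18)
V(J) = 4*J
b(d, g) = g²
B(Y) = 4/3 + Y³/3 (B(Y) = 4/3 + (Y*Y²)/3 = 4/3 + Y³/3)
B(b(-1 - 1*(-2), V(W))) + r = (4/3 + ((4*18)²)³/3) - 20175 = (4/3 + (72²)³/3) - 20175 = (4/3 + (⅓)*5184³) - 20175 = (4/3 + (⅓)*139314069504) - 20175 = (4/3 + 46438023168) - 20175 = 139314069508/3 - 20175 = 139314008983/3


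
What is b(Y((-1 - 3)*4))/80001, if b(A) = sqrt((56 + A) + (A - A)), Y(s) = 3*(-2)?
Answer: 5*sqrt(2)/80001 ≈ 8.8387e-5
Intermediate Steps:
Y(s) = -6
b(A) = sqrt(56 + A) (b(A) = sqrt((56 + A) + 0) = sqrt(56 + A))
b(Y((-1 - 3)*4))/80001 = sqrt(56 - 6)/80001 = sqrt(50)*(1/80001) = (5*sqrt(2))*(1/80001) = 5*sqrt(2)/80001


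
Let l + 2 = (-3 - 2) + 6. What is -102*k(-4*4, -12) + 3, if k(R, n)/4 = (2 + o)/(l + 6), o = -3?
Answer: 423/5 ≈ 84.600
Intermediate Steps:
l = -1 (l = -2 + ((-3 - 2) + 6) = -2 + (-5 + 6) = -2 + 1 = -1)
k(R, n) = -⅘ (k(R, n) = 4*((2 - 3)/(-1 + 6)) = 4*(-1/5) = 4*(-1*⅕) = 4*(-⅕) = -⅘)
-102*k(-4*4, -12) + 3 = -102*(-⅘) + 3 = 408/5 + 3 = 423/5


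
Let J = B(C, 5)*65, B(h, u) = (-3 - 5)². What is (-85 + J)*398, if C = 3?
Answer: 1621850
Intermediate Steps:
B(h, u) = 64 (B(h, u) = (-8)² = 64)
J = 4160 (J = 64*65 = 4160)
(-85 + J)*398 = (-85 + 4160)*398 = 4075*398 = 1621850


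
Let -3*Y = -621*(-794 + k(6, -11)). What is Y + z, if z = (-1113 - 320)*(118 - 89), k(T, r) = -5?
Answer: -206950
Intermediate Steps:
Y = -165393 (Y = -(-207)*(-794 - 5) = -(-207)*(-799) = -1/3*496179 = -165393)
z = -41557 (z = -1433*29 = -41557)
Y + z = -165393 - 41557 = -206950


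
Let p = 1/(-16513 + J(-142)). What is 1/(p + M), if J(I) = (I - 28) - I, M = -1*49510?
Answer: -16541/818944911 ≈ -2.0198e-5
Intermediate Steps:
M = -49510
J(I) = -28 (J(I) = (-28 + I) - I = -28)
p = -1/16541 (p = 1/(-16513 - 28) = 1/(-16541) = -1/16541 ≈ -6.0456e-5)
1/(p + M) = 1/(-1/16541 - 49510) = 1/(-818944911/16541) = -16541/818944911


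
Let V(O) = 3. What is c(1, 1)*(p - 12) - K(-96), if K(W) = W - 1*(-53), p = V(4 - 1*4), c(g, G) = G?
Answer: 34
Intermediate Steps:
p = 3
K(W) = 53 + W (K(W) = W + 53 = 53 + W)
c(1, 1)*(p - 12) - K(-96) = 1*(3 - 12) - (53 - 96) = 1*(-9) - 1*(-43) = -9 + 43 = 34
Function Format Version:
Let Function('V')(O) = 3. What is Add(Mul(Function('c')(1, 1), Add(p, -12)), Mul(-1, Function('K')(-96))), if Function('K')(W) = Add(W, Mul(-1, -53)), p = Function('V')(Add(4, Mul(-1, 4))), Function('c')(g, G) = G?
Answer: 34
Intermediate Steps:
p = 3
Function('K')(W) = Add(53, W) (Function('K')(W) = Add(W, 53) = Add(53, W))
Add(Mul(Function('c')(1, 1), Add(p, -12)), Mul(-1, Function('K')(-96))) = Add(Mul(1, Add(3, -12)), Mul(-1, Add(53, -96))) = Add(Mul(1, -9), Mul(-1, -43)) = Add(-9, 43) = 34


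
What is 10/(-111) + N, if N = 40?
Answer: 4430/111 ≈ 39.910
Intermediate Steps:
10/(-111) + N = 10/(-111) + 40 = -1/111*10 + 40 = -10/111 + 40 = 4430/111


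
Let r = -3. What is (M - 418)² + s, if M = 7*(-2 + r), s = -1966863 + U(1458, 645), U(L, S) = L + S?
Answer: -1759551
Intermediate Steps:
s = -1964760 (s = -1966863 + (1458 + 645) = -1966863 + 2103 = -1964760)
M = -35 (M = 7*(-2 - 3) = 7*(-5) = -35)
(M - 418)² + s = (-35 - 418)² - 1964760 = (-453)² - 1964760 = 205209 - 1964760 = -1759551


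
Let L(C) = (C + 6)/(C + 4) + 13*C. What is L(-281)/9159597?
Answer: -337202/845736123 ≈ -0.00039871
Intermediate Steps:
L(C) = 13*C + (6 + C)/(4 + C) (L(C) = (6 + C)/(4 + C) + 13*C = 13*C + (6 + C)/(4 + C))
L(-281)/9159597 = ((6 + 13*(-281)**2 + 53*(-281))/(4 - 281))/9159597 = ((6 + 13*78961 - 14893)/(-277))*(1/9159597) = -(6 + 1026493 - 14893)/277*(1/9159597) = -1/277*1011606*(1/9159597) = -1011606/277*1/9159597 = -337202/845736123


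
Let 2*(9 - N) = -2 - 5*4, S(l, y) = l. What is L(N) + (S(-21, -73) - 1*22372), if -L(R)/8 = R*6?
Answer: -23353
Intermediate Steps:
N = 20 (N = 9 - (-2 - 5*4)/2 = 9 - (-2 - 20)/2 = 9 - ½*(-22) = 9 + 11 = 20)
L(R) = -48*R (L(R) = -8*R*6 = -48*R)
L(N) + (S(-21, -73) - 1*22372) = -48*20 + (-21 - 1*22372) = -960 + (-21 - 22372) = -960 - 22393 = -23353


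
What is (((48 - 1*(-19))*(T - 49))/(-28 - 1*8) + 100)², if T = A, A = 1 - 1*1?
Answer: 47375689/1296 ≈ 36555.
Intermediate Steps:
A = 0 (A = 1 - 1 = 0)
T = 0
(((48 - 1*(-19))*(T - 49))/(-28 - 1*8) + 100)² = (((48 - 1*(-19))*(0 - 49))/(-28 - 1*8) + 100)² = (((48 + 19)*(-49))/(-28 - 8) + 100)² = ((67*(-49))/(-36) + 100)² = (-3283*(-1/36) + 100)² = (3283/36 + 100)² = (6883/36)² = 47375689/1296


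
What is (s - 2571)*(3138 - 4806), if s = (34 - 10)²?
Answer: 3327660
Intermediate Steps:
s = 576 (s = 24² = 576)
(s - 2571)*(3138 - 4806) = (576 - 2571)*(3138 - 4806) = -1995*(-1668) = 3327660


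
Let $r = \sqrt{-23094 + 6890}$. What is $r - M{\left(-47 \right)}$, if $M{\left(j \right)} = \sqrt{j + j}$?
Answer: $i \left(- \sqrt{94} + 2 \sqrt{4051}\right) \approx 117.6 i$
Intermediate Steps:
$r = 2 i \sqrt{4051}$ ($r = \sqrt{-16204} = 2 i \sqrt{4051} \approx 127.29 i$)
$M{\left(j \right)} = \sqrt{2} \sqrt{j}$ ($M{\left(j \right)} = \sqrt{2 j} = \sqrt{2} \sqrt{j}$)
$r - M{\left(-47 \right)} = 2 i \sqrt{4051} - \sqrt{2} \sqrt{-47} = 2 i \sqrt{4051} - \sqrt{2} i \sqrt{47} = 2 i \sqrt{4051} - i \sqrt{94} = - i \sqrt{94} + 2 i \sqrt{4051}$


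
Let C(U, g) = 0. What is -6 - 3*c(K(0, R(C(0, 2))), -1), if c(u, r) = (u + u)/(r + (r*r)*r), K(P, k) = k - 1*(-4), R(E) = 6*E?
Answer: 6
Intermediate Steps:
K(P, k) = 4 + k (K(P, k) = k + 4 = 4 + k)
c(u, r) = 2*u/(r + r³) (c(u, r) = (2*u)/(r + r²*r) = (2*u)/(r + r³) = 2*u/(r + r³))
-6 - 3*c(K(0, R(C(0, 2))), -1) = -6 - 6*(4 + 6*0)/(-1 + (-1)³) = -6 - 6*(4 + 0)/(-1 - 1) = -6 - 6*4/(-2) = -6 - 6*4*(-1)/2 = -6 - 3*(-4) = -6 + 12 = 6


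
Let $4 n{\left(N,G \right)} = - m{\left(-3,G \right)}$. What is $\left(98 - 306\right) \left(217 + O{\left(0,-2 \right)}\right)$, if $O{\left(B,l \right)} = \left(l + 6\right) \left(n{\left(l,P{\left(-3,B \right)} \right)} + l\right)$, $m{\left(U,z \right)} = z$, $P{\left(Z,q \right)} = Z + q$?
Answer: $-44096$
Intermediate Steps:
$n{\left(N,G \right)} = - \frac{G}{4}$ ($n{\left(N,G \right)} = \frac{\left(-1\right) G}{4} = - \frac{G}{4}$)
$O{\left(B,l \right)} = \left(6 + l\right) \left(\frac{3}{4} + l - \frac{B}{4}\right)$ ($O{\left(B,l \right)} = \left(l + 6\right) \left(- \frac{-3 + B}{4} + l\right) = \left(6 + l\right) \left(\left(\frac{3}{4} - \frac{B}{4}\right) + l\right) = \left(6 + l\right) \left(\frac{3}{4} + l - \frac{B}{4}\right)$)
$\left(98 - 306\right) \left(217 + O{\left(0,-2 \right)}\right) = \left(98 - 306\right) \left(217 + \left(\frac{9}{2} + \left(-2\right)^{2} - 0 + \frac{27}{4} \left(-2\right) - 0 \left(-2\right)\right)\right) = - 208 \left(217 + \left(\frac{9}{2} + 4 + 0 - \frac{27}{2} + 0\right)\right) = - 208 \left(217 - 5\right) = \left(-208\right) 212 = -44096$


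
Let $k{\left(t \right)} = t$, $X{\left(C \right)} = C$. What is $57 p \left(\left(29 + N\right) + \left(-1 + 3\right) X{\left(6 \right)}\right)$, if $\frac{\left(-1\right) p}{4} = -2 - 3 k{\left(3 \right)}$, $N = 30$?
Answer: $178068$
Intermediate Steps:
$p = 44$ ($p = - 4 \left(-2 - 9\right) = \left(-4\right) \left(-11\right) = 44$)
$57 p \left(\left(29 + N\right) + \left(-1 + 3\right) X{\left(6 \right)}\right) = 57 \cdot 44 \left(\left(29 + 30\right) + \left(-1 + 3\right) 6\right) = 2508 \left(59 + 2 \cdot 6\right) = 2508 \left(59 + 12\right) = 2508 \cdot 71 = 178068$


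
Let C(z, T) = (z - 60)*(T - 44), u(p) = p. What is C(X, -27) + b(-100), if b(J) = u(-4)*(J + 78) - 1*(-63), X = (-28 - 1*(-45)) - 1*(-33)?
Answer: 861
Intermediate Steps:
X = 50 (X = (-28 + 45) + 33 = 17 + 33 = 50)
C(z, T) = (-60 + z)*(-44 + T)
b(J) = -249 - 4*J (b(J) = -4*(J + 78) - 1*(-63) = -4*(78 + J) + 63 = (-312 - 4*J) + 63 = -249 - 4*J)
C(X, -27) + b(-100) = (2640 - 60*(-27) - 44*50 - 27*50) + (-249 - 4*(-100)) = (2640 + 1620 - 2200 - 1350) + (-249 + 400) = 710 + 151 = 861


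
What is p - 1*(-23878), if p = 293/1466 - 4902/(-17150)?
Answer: 300175249741/12570950 ≈ 23879.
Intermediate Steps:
p = 6105641/12570950 (p = 293*(1/1466) - 4902*(-1/17150) = 293/1466 + 2451/8575 = 6105641/12570950 ≈ 0.48569)
p - 1*(-23878) = 6105641/12570950 - 1*(-23878) = 6105641/12570950 + 23878 = 300175249741/12570950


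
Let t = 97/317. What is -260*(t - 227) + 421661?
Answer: 152350657/317 ≈ 4.8060e+5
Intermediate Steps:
t = 97/317 (t = 97*(1/317) = 97/317 ≈ 0.30599)
-260*(t - 227) + 421661 = -260*(97/317 - 227) + 421661 = -260*(-71862/317) + 421661 = 18684120/317 + 421661 = 152350657/317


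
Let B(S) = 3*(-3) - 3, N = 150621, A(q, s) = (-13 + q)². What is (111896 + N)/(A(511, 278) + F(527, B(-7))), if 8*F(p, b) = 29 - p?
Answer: 1050068/991767 ≈ 1.0588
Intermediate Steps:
B(S) = -12 (B(S) = -9 - 3 = -12)
F(p, b) = 29/8 - p/8 (F(p, b) = (29 - p)/8 = 29/8 - p/8)
(111896 + N)/(A(511, 278) + F(527, B(-7))) = (111896 + 150621)/((-13 + 511)² + (29/8 - ⅛*527)) = 262517/(498² + (29/8 - 527/8)) = 262517/(248004 - 249/4) = 262517/(991767/4) = 262517*(4/991767) = 1050068/991767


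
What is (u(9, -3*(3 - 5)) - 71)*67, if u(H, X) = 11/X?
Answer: -27805/6 ≈ -4634.2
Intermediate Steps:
(u(9, -3*(3 - 5)) - 71)*67 = (11/((-3*(3 - 5))) - 71)*67 = (11/((-3*(-2))) - 71)*67 = (11/6 - 71)*67 = -415/6*67 = -27805/6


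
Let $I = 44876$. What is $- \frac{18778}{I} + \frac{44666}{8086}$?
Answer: $\frac{35626779}{6978218} \approx 5.1054$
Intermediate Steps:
$- \frac{18778}{I} + \frac{44666}{8086} = - \frac{18778}{44876} + \frac{44666}{8086} = \left(-18778\right) \frac{1}{44876} + 44666 \cdot \frac{1}{8086} = - \frac{9389}{22438} + \frac{22333}{4043} = \frac{35626779}{6978218}$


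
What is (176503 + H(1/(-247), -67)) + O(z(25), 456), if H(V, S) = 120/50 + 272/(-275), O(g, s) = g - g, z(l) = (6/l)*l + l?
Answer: 48538713/275 ≈ 1.7650e+5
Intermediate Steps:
z(l) = 6 + l
O(g, s) = 0
H(V, S) = 388/275 (H(V, S) = 120*(1/50) + 272*(-1/275) = 12/5 - 272/275 = 388/275)
(176503 + H(1/(-247), -67)) + O(z(25), 456) = (176503 + 388/275) + 0 = 48538713/275 + 0 = 48538713/275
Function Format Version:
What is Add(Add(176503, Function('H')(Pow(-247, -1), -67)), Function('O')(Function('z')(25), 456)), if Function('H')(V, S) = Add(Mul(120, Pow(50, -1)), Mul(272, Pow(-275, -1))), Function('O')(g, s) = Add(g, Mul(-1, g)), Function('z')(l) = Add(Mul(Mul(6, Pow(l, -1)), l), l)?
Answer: Rational(48538713, 275) ≈ 1.7650e+5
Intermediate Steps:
Function('z')(l) = Add(6, l)
Function('O')(g, s) = 0
Function('H')(V, S) = Rational(388, 275) (Function('H')(V, S) = Add(Mul(120, Rational(1, 50)), Mul(272, Rational(-1, 275))) = Add(Rational(12, 5), Rational(-272, 275)) = Rational(388, 275))
Add(Add(176503, Function('H')(Pow(-247, -1), -67)), Function('O')(Function('z')(25), 456)) = Add(Add(176503, Rational(388, 275)), 0) = Add(Rational(48538713, 275), 0) = Rational(48538713, 275)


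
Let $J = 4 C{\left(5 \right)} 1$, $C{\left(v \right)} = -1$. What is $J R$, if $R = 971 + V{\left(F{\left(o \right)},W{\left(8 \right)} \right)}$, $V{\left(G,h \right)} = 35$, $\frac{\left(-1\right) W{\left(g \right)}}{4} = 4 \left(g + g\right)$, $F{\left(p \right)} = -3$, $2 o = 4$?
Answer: $-4024$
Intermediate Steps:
$o = 2$ ($o = \frac{1}{2} \cdot 4 = 2$)
$W{\left(g \right)} = - 32 g$ ($W{\left(g \right)} = - 4 \cdot 4 \left(g + g\right) = - 4 \cdot 4 \cdot 2 g = - 4 \cdot 8 g = - 32 g$)
$J = -4$ ($J = 4 \left(-1\right) 1 = \left(-4\right) 1 = -4$)
$R = 1006$ ($R = 971 + 35 = 1006$)
$J R = \left(-4\right) 1006 = -4024$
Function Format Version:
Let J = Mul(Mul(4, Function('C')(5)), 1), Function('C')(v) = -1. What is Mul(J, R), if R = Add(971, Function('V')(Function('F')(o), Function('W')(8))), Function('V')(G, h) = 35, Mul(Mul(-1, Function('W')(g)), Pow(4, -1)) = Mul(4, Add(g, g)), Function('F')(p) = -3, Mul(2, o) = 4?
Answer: -4024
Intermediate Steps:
o = 2 (o = Mul(Rational(1, 2), 4) = 2)
Function('W')(g) = Mul(-32, g) (Function('W')(g) = Mul(-4, Mul(4, Add(g, g))) = Mul(-4, Mul(4, Mul(2, g))) = Mul(-4, Mul(8, g)) = Mul(-32, g))
J = -4 (J = Mul(Mul(4, -1), 1) = Mul(-4, 1) = -4)
R = 1006 (R = Add(971, 35) = 1006)
Mul(J, R) = Mul(-4, 1006) = -4024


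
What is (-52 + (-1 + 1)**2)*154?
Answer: -8008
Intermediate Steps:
(-52 + (-1 + 1)**2)*154 = (-52 + 0**2)*154 = (-52 + 0)*154 = -52*154 = -8008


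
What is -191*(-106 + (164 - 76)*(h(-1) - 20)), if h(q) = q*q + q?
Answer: 356406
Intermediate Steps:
h(q) = q + q² (h(q) = q² + q = q + q²)
-191*(-106 + (164 - 76)*(h(-1) - 20)) = -191*(-106 + (164 - 76)*(-(1 - 1) - 20)) = -191*(-106 + 88*(-1*0 - 20)) = -191*(-106 + 88*(0 - 20)) = -191*(-106 + 88*(-20)) = -191*(-106 - 1760) = -191*(-1866) = 356406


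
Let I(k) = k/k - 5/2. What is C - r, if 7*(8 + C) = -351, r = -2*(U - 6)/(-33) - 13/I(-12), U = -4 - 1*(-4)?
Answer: -15349/231 ≈ -66.446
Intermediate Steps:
U = 0 (U = -4 + 4 = 0)
I(k) = -3/2 (I(k) = 1 - 5*½ = 1 - 5/2 = -3/2)
r = 274/33 (r = -2*(0 - 6)/(-33) - 13/(-3/2) = -2*(-6)*(-1/33) - 13*(-⅔) = 12*(-1/33) + 26/3 = -4/11 + 26/3 = 274/33 ≈ 8.3030)
C = -407/7 (C = -8 + (⅐)*(-351) = -8 - 351/7 = -407/7 ≈ -58.143)
C - r = -407/7 - 1*274/33 = -407/7 - 274/33 = -15349/231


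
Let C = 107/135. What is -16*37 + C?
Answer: -79813/135 ≈ -591.21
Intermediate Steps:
C = 107/135 (C = 107*(1/135) = 107/135 ≈ 0.79259)
-16*37 + C = -16*37 + 107/135 = -592 + 107/135 = -79813/135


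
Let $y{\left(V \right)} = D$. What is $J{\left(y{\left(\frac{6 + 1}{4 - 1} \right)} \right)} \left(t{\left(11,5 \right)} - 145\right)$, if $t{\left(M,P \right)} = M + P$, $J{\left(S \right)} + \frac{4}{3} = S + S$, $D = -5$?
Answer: $1462$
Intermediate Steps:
$y{\left(V \right)} = -5$
$J{\left(S \right)} = - \frac{4}{3} + 2 S$ ($J{\left(S \right)} = - \frac{4}{3} + \left(S + S\right) = - \frac{4}{3} + 2 S$)
$J{\left(y{\left(\frac{6 + 1}{4 - 1} \right)} \right)} \left(t{\left(11,5 \right)} - 145\right) = \left(- \frac{4}{3} + 2 \left(-5\right)\right) \left(\left(11 + 5\right) - 145\right) = \left(- \frac{4}{3} - 10\right) \left(16 - 145\right) = \left(- \frac{34}{3}\right) \left(-129\right) = 1462$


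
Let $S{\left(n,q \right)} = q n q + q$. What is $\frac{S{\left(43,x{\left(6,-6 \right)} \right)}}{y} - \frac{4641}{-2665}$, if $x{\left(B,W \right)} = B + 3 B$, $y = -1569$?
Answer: $- \frac{1507409}{107215} \approx -14.06$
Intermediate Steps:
$x{\left(B,W \right)} = 4 B$
$S{\left(n,q \right)} = q + n q^{2}$ ($S{\left(n,q \right)} = n q q + q = n q^{2} + q = q + n q^{2}$)
$\frac{S{\left(43,x{\left(6,-6 \right)} \right)}}{y} - \frac{4641}{-2665} = \frac{4 \cdot 6 \left(1 + 43 \cdot 4 \cdot 6\right)}{-1569} - \frac{4641}{-2665} = 24 \left(1 + 43 \cdot 24\right) \left(- \frac{1}{1569}\right) - - \frac{357}{205} = 24 \left(1 + 1032\right) \left(- \frac{1}{1569}\right) + \frac{357}{205} = 24 \cdot 1033 \left(- \frac{1}{1569}\right) + \frac{357}{205} = 24792 \left(- \frac{1}{1569}\right) + \frac{357}{205} = - \frac{8264}{523} + \frac{357}{205} = - \frac{1507409}{107215}$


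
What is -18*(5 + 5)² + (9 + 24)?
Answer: -1767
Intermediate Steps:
-18*(5 + 5)² + (9 + 24) = -18*10² + 33 = -18*100 + 33 = -1800 + 33 = -1767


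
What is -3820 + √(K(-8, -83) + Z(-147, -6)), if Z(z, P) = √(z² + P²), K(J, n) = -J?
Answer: -3820 + √(8 + 3*√2405) ≈ -3807.5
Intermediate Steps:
Z(z, P) = √(P² + z²)
-3820 + √(K(-8, -83) + Z(-147, -6)) = -3820 + √(-1*(-8) + √((-6)² + (-147)²)) = -3820 + √(8 + √(36 + 21609)) = -3820 + √(8 + √21645) = -3820 + √(8 + 3*√2405)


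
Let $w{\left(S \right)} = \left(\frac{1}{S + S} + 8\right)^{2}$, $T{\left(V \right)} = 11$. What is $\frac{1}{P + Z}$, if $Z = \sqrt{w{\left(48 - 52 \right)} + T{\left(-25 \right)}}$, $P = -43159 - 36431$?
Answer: $- \frac{5093760}{405412353727} - \frac{8 \sqrt{4673}}{405412353727} \approx -1.2566 \cdot 10^{-5}$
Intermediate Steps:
$w{\left(S \right)} = \left(8 + \frac{1}{2 S}\right)^{2}$ ($w{\left(S \right)} = \left(\frac{1}{2 S} + 8\right)^{2} = \left(8 + \frac{1}{2 S}\right)^{2}$)
$P = -79590$ ($P = -43159 - 36431 = -79590$)
$Z = \frac{\sqrt{4673}}{8}$ ($Z = \sqrt{\frac{\left(1 + 16 \left(48 - 52\right)\right)^{2}}{4 \left(48 - 52\right)^{2}} + 11} = \sqrt{\frac{\left(1 + 16 \left(-4\right)\right)^{2}}{4 \cdot 16} + 11} = \sqrt{\frac{1}{4} \cdot \frac{1}{16} \left(1 - 64\right)^{2} + 11} = \sqrt{\frac{1}{4} \cdot \frac{1}{16} \left(-63\right)^{2} + 11} = \sqrt{\frac{1}{4} \cdot \frac{1}{16} \cdot 3969 + 11} = \sqrt{\frac{3969}{64} + 11} = \sqrt{\frac{4673}{64}} = \frac{\sqrt{4673}}{8} \approx 8.5449$)
$\frac{1}{P + Z} = \frac{1}{-79590 + \frac{\sqrt{4673}}{8}}$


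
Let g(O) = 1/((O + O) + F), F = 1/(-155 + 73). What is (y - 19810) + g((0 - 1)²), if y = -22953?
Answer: -6970287/163 ≈ -42763.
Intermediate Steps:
F = -1/82 (F = 1/(-82) = -1/82 ≈ -0.012195)
g(O) = 1/(-1/82 + 2*O) (g(O) = 1/((O + O) - 1/82) = 1/(2*O - 1/82) = 1/(-1/82 + 2*O))
(y - 19810) + g((0 - 1)²) = (-22953 - 19810) + 82/(-1 + 164*(0 - 1)²) = -42763 + 82/(-1 + 164*(-1)²) = -42763 + 82/(-1 + 164*1) = -42763 + 82/(-1 + 164) = -42763 + 82/163 = -6970287/163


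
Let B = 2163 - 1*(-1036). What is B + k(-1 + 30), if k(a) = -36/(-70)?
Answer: 111983/35 ≈ 3199.5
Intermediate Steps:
k(a) = 18/35 (k(a) = -36*(-1/70) = 18/35)
B = 3199 (B = 2163 + 1036 = 3199)
B + k(-1 + 30) = 3199 + 18/35 = 111983/35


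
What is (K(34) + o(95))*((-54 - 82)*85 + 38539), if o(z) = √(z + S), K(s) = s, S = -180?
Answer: 917286 + 26979*I*√85 ≈ 9.1729e+5 + 2.4873e+5*I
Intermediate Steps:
o(z) = √(-180 + z) (o(z) = √(z - 180) = √(-180 + z))
(K(34) + o(95))*((-54 - 82)*85 + 38539) = (34 + √(-180 + 95))*((-54 - 82)*85 + 38539) = (34 + √(-85))*(-136*85 + 38539) = (34 + I*√85)*(-11560 + 38539) = (34 + I*√85)*26979 = 917286 + 26979*I*√85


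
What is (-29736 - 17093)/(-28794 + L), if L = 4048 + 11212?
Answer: 46829/13534 ≈ 3.4601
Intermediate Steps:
L = 15260
(-29736 - 17093)/(-28794 + L) = (-29736 - 17093)/(-28794 + 15260) = -46829/(-13534) = -46829*(-1/13534) = 46829/13534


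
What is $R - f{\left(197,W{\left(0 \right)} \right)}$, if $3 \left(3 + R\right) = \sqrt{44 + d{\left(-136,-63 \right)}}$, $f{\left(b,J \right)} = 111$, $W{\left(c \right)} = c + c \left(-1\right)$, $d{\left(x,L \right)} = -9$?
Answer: $-114 + \frac{\sqrt{35}}{3} \approx -112.03$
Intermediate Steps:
$W{\left(c \right)} = 0$ ($W{\left(c \right)} = c - c = 0$)
$R = -3 + \frac{\sqrt{35}}{3}$ ($R = -3 + \frac{\sqrt{44 - 9}}{3} = -3 + \frac{\sqrt{35}}{3} \approx -1.028$)
$R - f{\left(197,W{\left(0 \right)} \right)} = \left(-3 + \frac{\sqrt{35}}{3}\right) - 111 = -114 + \frac{\sqrt{35}}{3}$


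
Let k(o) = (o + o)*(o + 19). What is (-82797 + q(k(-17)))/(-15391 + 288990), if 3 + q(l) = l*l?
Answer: -78176/273599 ≈ -0.28573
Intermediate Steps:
k(o) = 2*o*(19 + o) (k(o) = (2*o)*(19 + o) = 2*o*(19 + o))
q(l) = -3 + l**2 (q(l) = -3 + l*l = -3 + l**2)
(-82797 + q(k(-17)))/(-15391 + 288990) = (-82797 + (-3 + (2*(-17)*(19 - 17))**2))/(-15391 + 288990) = (-82797 + (-3 + (2*(-17)*2)**2))/273599 = (-82797 + (-3 + (-68)**2))*(1/273599) = (-82797 + (-3 + 4624))*(1/273599) = (-82797 + 4621)*(1/273599) = -78176*1/273599 = -78176/273599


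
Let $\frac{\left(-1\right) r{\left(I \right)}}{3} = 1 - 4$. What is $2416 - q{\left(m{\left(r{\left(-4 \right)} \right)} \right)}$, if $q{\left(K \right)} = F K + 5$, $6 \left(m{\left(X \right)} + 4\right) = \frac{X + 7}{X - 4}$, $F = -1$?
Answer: $\frac{36113}{15} \approx 2407.5$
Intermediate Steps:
$r{\left(I \right)} = 9$ ($r{\left(I \right)} = - 3 \left(1 - 4\right) = \left(-3\right) \left(-3\right) = 9$)
$m{\left(X \right)} = -4 + \frac{7 + X}{6 \left(-4 + X\right)}$ ($m{\left(X \right)} = -4 + \frac{\left(X + 7\right) \frac{1}{X - 4}}{6} = -4 + \frac{\left(7 + X\right) \frac{1}{-4 + X}}{6} = -4 + \frac{\frac{1}{-4 + X} \left(7 + X\right)}{6} = -4 + \frac{7 + X}{6 \left(-4 + X\right)}$)
$q{\left(K \right)} = 5 - K$ ($q{\left(K \right)} = - K + 5 = 5 - K$)
$2416 - q{\left(m{\left(r{\left(-4 \right)} \right)} \right)} = 2416 - \left(5 - \frac{103 - 207}{6 \left(-4 + 9\right)}\right) = 2416 - \left(5 - \frac{103 - 207}{6 \cdot 5}\right) = 2416 - \left(5 - \frac{1}{6} \cdot \frac{1}{5} \left(-104\right)\right) = 2416 - \left(5 - - \frac{52}{15}\right) = 2416 - \left(5 + \frac{52}{15}\right) = 2416 - \frac{127}{15} = \frac{36113}{15}$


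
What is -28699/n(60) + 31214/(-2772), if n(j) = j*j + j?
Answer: -16149739/845460 ≈ -19.102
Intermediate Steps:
n(j) = j + j**2 (n(j) = j**2 + j = j + j**2)
-28699/n(60) + 31214/(-2772) = -28699*1/(60*(1 + 60)) + 31214/(-2772) = -28699/(60*61) + 31214*(-1/2772) = -28699/3660 - 15607/1386 = -16149739/845460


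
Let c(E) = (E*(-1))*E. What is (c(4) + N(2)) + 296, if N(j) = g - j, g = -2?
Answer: 276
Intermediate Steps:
N(j) = -2 - j
c(E) = -E² (c(E) = (-E)*E = -E²)
(c(4) + N(2)) + 296 = (-1*4² + (-2 - 1*2)) + 296 = (-1*16 + (-2 - 2)) + 296 = (-16 - 4) + 296 = -20 + 296 = 276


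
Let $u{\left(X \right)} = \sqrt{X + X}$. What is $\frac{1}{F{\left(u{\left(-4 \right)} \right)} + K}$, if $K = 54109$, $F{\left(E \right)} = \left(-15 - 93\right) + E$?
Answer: $\frac{54001}{2916108009} - \frac{2 i \sqrt{2}}{2916108009} \approx 1.8518 \cdot 10^{-5} - 9.6993 \cdot 10^{-10} i$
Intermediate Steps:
$u{\left(X \right)} = \sqrt{2} \sqrt{X}$ ($u{\left(X \right)} = \sqrt{2 X} = \sqrt{2} \sqrt{X}$)
$F{\left(E \right)} = -108 + E$
$\frac{1}{F{\left(u{\left(-4 \right)} \right)} + K} = \frac{1}{\left(-108 + \sqrt{2} \sqrt{-4}\right) + 54109} = \frac{1}{\left(-108 + \sqrt{2} \cdot 2 i\right) + 54109} = \frac{1}{\left(-108 + 2 i \sqrt{2}\right) + 54109} = \frac{1}{54001 + 2 i \sqrt{2}}$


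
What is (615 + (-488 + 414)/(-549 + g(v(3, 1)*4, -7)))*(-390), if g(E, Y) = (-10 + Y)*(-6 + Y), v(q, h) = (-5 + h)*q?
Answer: -19674915/82 ≈ -2.3994e+5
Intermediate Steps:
v(q, h) = q*(-5 + h)
(615 + (-488 + 414)/(-549 + g(v(3, 1)*4, -7)))*(-390) = (615 + (-488 + 414)/(-549 + (60 + (-7)² - 16*(-7))))*(-390) = (615 - 74/(-549 + (60 + 49 + 112)))*(-390) = (615 - 74/(-549 + 221))*(-390) = (615 - 74/(-328))*(-390) = (615 - 74*(-1/328))*(-390) = (615 + 37/164)*(-390) = (100897/164)*(-390) = -19674915/82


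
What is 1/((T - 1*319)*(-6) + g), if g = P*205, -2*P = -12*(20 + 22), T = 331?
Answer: 1/51588 ≈ 1.9384e-5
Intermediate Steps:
P = 252 (P = -(-6)*(20 + 22) = -(-6)*42 = -½*(-504) = 252)
g = 51660 (g = 252*205 = 51660)
1/((T - 1*319)*(-6) + g) = 1/((331 - 1*319)*(-6) + 51660) = 1/((331 - 319)*(-6) + 51660) = 1/(12*(-6) + 51660) = 1/(-72 + 51660) = 1/51588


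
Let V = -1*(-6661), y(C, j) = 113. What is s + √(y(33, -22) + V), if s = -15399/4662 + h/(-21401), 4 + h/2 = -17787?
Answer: -18185635/11085718 + √6774 ≈ 80.664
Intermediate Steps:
h = -35582 (h = -8 + 2*(-17787) = -8 - 35574 = -35582)
V = 6661
s = -18185635/11085718 (s = -15399/4662 - 35582/(-21401) = -15399*1/4662 - 35582*(-1/21401) = -1711/518 + 35582/21401 = -18185635/11085718 ≈ -1.6405)
s + √(y(33, -22) + V) = -18185635/11085718 + √(113 + 6661) = -18185635/11085718 + √6774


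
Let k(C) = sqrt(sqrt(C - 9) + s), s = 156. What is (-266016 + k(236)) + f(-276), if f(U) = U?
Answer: -266292 + sqrt(156 + sqrt(227)) ≈ -2.6628e+5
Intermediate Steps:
k(C) = sqrt(156 + sqrt(-9 + C)) (k(C) = sqrt(sqrt(C - 9) + 156) = sqrt(sqrt(-9 + C) + 156) = sqrt(156 + sqrt(-9 + C)))
(-266016 + k(236)) + f(-276) = (-266016 + sqrt(156 + sqrt(-9 + 236))) - 276 = (-266016 + sqrt(156 + sqrt(227))) - 276 = -266292 + sqrt(156 + sqrt(227))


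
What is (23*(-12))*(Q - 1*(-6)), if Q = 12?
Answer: -4968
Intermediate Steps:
(23*(-12))*(Q - 1*(-6)) = (23*(-12))*(12 - 1*(-6)) = -276*(12 + 6) = -276*18 = -4968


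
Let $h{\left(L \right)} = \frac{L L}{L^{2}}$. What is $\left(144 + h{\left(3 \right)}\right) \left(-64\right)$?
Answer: $-9280$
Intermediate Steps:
$h{\left(L \right)} = 1$ ($h{\left(L \right)} = \frac{L^{2}}{L^{2}} = 1$)
$\left(144 + h{\left(3 \right)}\right) \left(-64\right) = \left(144 + 1\right) \left(-64\right) = 145 \left(-64\right) = -9280$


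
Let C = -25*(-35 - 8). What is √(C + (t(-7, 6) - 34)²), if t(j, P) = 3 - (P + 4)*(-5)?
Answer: 2*√359 ≈ 37.895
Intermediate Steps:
t(j, P) = 23 + 5*P (t(j, P) = 3 - (4 + P)*(-5) = 3 - (-20 - 5*P) = 3 + (20 + 5*P) = 23 + 5*P)
C = 1075 (C = -25*(-43) = 1075)
√(C + (t(-7, 6) - 34)²) = √(1075 + ((23 + 5*6) - 34)²) = √(1075 + ((23 + 30) - 34)²) = √(1075 + (53 - 34)²) = √(1075 + 19²) = √(1075 + 361) = √1436 = 2*√359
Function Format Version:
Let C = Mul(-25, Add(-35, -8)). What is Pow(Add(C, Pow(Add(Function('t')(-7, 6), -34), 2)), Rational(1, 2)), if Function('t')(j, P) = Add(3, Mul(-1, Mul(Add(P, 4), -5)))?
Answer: Mul(2, Pow(359, Rational(1, 2))) ≈ 37.895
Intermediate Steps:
Function('t')(j, P) = Add(23, Mul(5, P)) (Function('t')(j, P) = Add(3, Mul(-1, Mul(Add(4, P), -5))) = Add(3, Mul(-1, Add(-20, Mul(-5, P)))) = Add(3, Add(20, Mul(5, P))) = Add(23, Mul(5, P)))
C = 1075 (C = Mul(-25, -43) = 1075)
Pow(Add(C, Pow(Add(Function('t')(-7, 6), -34), 2)), Rational(1, 2)) = Pow(Add(1075, Pow(Add(Add(23, Mul(5, 6)), -34), 2)), Rational(1, 2)) = Pow(Add(1075, Pow(Add(Add(23, 30), -34), 2)), Rational(1, 2)) = Pow(Add(1075, Pow(Add(53, -34), 2)), Rational(1, 2)) = Pow(Add(1075, Pow(19, 2)), Rational(1, 2)) = Pow(Add(1075, 361), Rational(1, 2)) = Pow(1436, Rational(1, 2)) = Mul(2, Pow(359, Rational(1, 2)))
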